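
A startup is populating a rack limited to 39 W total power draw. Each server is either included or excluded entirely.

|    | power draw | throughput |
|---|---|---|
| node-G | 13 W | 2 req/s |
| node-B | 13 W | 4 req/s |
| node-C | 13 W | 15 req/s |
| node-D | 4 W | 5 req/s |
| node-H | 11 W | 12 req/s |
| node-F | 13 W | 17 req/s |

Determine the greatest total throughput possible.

44

node-C + node-D + node-F: power draw 13 + 4 + 13 = 30 ≤ 39, throughput 15 + 5 + 17 = 37.
node-C + node-H + node-F: power draw 13 + 11 + 13 = 37 ≤ 39, throughput 15 + 12 + 17 = 44.
node-B + node-C + node-F: power draw 13 + 13 + 13 = 39 ≤ 39, throughput 4 + 15 + 17 = 36.
Best is node-C, node-H, and node-F with total throughput 44.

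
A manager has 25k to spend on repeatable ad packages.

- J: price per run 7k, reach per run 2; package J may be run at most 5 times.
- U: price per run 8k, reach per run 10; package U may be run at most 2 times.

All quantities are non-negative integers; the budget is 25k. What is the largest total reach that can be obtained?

1×J and 2×U: price 23 ≤ 25, reach 1·2 + 2·10 = 22.
2×U: price 16 ≤ 25, reach 2·10 = 20.
Best is 22.

22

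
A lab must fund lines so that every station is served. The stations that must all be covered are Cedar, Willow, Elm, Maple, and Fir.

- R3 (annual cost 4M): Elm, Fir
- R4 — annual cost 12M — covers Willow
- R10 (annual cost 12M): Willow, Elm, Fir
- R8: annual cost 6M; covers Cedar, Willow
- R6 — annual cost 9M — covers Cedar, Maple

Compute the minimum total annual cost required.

19

This is an integer covering problem.
Choose R3, R8, and R6: together they cover Cedar, Willow, Elm, Maple, Fir — every station.
Total annual cost: 4 + 6 + 9 = 19.
No cover costs less than 19.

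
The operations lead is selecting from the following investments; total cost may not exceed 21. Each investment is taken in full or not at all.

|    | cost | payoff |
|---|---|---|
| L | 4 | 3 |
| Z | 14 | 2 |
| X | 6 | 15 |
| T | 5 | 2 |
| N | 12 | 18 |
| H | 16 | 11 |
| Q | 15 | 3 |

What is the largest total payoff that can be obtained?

33

Allowing fractional choices, the relaxed optimum would be about 35.2, but investments are indivisible.
L + T + N: cost 4 + 5 + 12 = 21 ≤ 21, payoff 3 + 2 + 18 = 23.
L + N: cost 4 + 12 = 16 ≤ 21, payoff 3 + 18 = 21.
X + N: cost 6 + 12 = 18 ≤ 21, payoff 15 + 18 = 33.
Best is X and N with total payoff 33.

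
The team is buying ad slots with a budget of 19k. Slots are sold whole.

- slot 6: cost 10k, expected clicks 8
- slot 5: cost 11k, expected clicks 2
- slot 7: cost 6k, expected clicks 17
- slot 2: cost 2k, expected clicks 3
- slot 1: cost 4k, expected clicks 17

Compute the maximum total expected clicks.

Take slot 7, slot 2, and slot 1: cost 6 + 2 + 4 = 12 ≤ 19, expected clicks 17 + 3 + 17 = 37.
No other feasible combination does better.

37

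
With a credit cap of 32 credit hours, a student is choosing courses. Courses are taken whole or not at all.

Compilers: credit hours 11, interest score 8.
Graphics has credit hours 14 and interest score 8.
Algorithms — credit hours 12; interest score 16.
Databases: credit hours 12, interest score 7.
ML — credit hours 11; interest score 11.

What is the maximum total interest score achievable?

Allowing fractional choices, the relaxed optimum would be about 33.5, but courses are indivisible.
Algorithms + ML: credit hours 12 + 11 = 23 ≤ 32, interest score 16 + 11 = 27.
Compilers + Algorithms: credit hours 11 + 12 = 23 ≤ 32, interest score 8 + 16 = 24.
Best is Algorithms and ML with total interest score 27.

27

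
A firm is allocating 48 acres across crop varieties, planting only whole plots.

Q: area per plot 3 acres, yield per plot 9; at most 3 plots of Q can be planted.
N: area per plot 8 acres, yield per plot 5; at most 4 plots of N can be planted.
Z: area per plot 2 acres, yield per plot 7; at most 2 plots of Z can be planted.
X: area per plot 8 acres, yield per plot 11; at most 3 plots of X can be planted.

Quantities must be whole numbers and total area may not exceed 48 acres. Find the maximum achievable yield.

Take 3×Q, 1×N, 2×Z, and 3×X: area 45 ≤ 48, yield 3·9 + 1·5 + 2·7 + 3·11 = 79.
Z has the best ratio (7/2) and is taken to its limit of 2; remaining capacity is filled optimally with the others.

79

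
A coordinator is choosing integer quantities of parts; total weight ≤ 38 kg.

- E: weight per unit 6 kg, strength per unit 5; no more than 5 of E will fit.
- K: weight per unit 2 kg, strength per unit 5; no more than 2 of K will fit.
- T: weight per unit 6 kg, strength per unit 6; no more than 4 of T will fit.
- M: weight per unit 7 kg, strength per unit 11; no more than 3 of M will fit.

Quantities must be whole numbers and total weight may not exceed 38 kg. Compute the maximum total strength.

55

Take 2×K, 2×T, and 3×M: weight 37 ≤ 38, strength 2·5 + 2·6 + 3·11 = 55.
K has the best ratio (5/2) and is taken to its limit of 2; remaining capacity is filled optimally with the others.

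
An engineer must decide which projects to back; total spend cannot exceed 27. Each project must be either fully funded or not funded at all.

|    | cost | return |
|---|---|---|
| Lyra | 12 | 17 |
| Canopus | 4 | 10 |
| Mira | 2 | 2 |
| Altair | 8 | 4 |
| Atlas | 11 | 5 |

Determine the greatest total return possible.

33

Allowing fractional choices, the relaxed optimum would be about 33.5, but projects are indivisible.
Lyra + Canopus + Mira + Altair: cost 12 + 4 + 2 + 8 = 26 ≤ 27, return 17 + 10 + 2 + 4 = 33.
Lyra + Canopus + Altair: cost 12 + 4 + 8 = 24 ≤ 27, return 17 + 10 + 4 = 31.
Lyra + Canopus + Atlas: cost 12 + 4 + 11 = 27 ≤ 27, return 17 + 10 + 5 = 32.
Best is Lyra, Canopus, Mira, and Altair with total return 33.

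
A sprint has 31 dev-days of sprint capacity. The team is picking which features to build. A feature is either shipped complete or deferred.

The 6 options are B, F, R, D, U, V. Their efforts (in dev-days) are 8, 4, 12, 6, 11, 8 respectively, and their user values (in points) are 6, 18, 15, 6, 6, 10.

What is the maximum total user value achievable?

49

Treat it as a binary knapsack problem.
F + R + V: effort 4 + 12 + 8 = 24 ≤ 31, user value 18 + 15 + 10 = 43.
B + F + R + D: effort 8 + 4 + 12 + 6 = 30 ≤ 31, user value 6 + 18 + 15 + 6 = 45.
F + R + D + V: effort 4 + 12 + 6 + 8 = 30 ≤ 31, user value 18 + 15 + 6 + 10 = 49.
Best is F, R, D, and V with total user value 49.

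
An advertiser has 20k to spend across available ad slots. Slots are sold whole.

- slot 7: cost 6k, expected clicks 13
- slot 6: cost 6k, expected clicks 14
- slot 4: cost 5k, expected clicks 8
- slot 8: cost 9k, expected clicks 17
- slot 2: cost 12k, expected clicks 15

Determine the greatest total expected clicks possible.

Allowing fractional choices, the relaxed optimum would be about 42.1, but ad slots are indivisible.
slot 7 + slot 6 + slot 4: cost 6 + 6 + 5 = 17 ≤ 20, expected clicks 13 + 14 + 8 = 35.
slot 6 + slot 4 + slot 8: cost 6 + 5 + 9 = 20 ≤ 20, expected clicks 14 + 8 + 17 = 39.
slot 7 + slot 4 + slot 8: cost 6 + 5 + 9 = 20 ≤ 20, expected clicks 13 + 8 + 17 = 38.
Best is slot 6, slot 4, and slot 8 with total expected clicks 39.

39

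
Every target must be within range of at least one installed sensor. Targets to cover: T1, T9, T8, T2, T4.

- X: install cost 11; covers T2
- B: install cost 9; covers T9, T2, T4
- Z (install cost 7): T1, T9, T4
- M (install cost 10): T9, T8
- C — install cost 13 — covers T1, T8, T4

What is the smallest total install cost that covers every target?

The greedy cost-per-new-target heuristic would pick Z, B, and M for 26, but a cheaper cover exists.
Choose B and C: together they cover T1, T9, T8, T2, T4 — every target.
Total install cost: 9 + 13 = 22.
No cover costs less than 22.

22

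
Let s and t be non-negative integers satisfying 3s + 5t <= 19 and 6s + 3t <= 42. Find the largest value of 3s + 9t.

(s,t)=(1,3) is feasible, giving 30.
(s,t)=(0,3) is feasible, giving 27.
The best lattice point is (1,3), giving 30.

30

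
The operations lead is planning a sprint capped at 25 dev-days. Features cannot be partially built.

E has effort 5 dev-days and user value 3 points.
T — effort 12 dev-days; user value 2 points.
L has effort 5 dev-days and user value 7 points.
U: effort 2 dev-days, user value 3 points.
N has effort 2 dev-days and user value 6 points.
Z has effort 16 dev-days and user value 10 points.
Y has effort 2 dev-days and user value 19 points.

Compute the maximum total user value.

42

Allowing fractional choices, the relaxed optimum would be about 43.8, but features are indivisible.
L + U + Z + Y: effort 5 + 2 + 16 + 2 = 25 ≤ 25, user value 7 + 3 + 10 + 19 = 39.
E + L + U + N + Y: effort 5 + 5 + 2 + 2 + 2 = 16 ≤ 25, user value 3 + 7 + 3 + 6 + 19 = 38.
L + N + Z + Y: effort 5 + 2 + 16 + 2 = 25 ≤ 25, user value 7 + 6 + 10 + 19 = 42.
Best is L, N, Z, and Y with total user value 42.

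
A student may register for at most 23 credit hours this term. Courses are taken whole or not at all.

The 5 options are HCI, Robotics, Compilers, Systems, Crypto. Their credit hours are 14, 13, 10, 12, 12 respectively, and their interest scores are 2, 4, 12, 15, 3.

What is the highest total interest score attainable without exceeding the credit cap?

Systems: credit hours 12 ≤ 23, interest score 15.
Compilers + Systems: credit hours 10 + 12 = 22 ≤ 23, interest score 12 + 15 = 27.
Robotics + Compilers: credit hours 13 + 10 = 23 ≤ 23, interest score 4 + 12 = 16.
Best is Compilers and Systems with total interest score 27.

27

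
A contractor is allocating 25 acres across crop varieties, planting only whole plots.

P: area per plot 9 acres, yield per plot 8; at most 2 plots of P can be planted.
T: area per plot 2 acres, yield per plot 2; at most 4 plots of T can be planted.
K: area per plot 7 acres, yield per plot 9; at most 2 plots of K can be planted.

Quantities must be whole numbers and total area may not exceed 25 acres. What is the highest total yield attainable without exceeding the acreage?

This is a bounded integer knapsack.
4×T and 2×K: area 22 ≤ 25, yield 4·2 + 2·9 = 26.
1×P, 1×T, and 2×K: area 25 ≤ 25, yield 1·8 + 1·2 + 2·9 = 28.
Best is 28.

28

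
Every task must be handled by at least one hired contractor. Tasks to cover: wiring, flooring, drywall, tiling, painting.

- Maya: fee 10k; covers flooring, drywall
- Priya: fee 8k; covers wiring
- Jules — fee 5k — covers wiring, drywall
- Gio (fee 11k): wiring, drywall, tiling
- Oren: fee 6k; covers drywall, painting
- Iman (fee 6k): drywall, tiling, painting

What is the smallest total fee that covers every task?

21

Choose Maya, Jules, and Iman: together they cover wiring, flooring, drywall, tiling, painting — every task.
Total fee: 10 + 5 + 6 = 21.
No cover costs less than 21.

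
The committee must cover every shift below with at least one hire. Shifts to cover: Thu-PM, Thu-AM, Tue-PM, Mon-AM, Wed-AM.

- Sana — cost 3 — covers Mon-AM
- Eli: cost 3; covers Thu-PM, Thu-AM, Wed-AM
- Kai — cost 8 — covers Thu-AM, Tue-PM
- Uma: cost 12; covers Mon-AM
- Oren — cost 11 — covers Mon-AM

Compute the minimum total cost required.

Choose Sana, Eli, and Kai: together they cover Thu-PM, Thu-AM, Tue-PM, Mon-AM, Wed-AM — every shift.
Total cost: 3 + 3 + 8 = 14.
No cover costs less than 14.

14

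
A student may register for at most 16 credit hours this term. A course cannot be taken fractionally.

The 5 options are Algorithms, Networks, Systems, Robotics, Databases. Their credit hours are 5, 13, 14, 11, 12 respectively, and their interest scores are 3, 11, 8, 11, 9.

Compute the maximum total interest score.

14

This is a 0-1 knapsack instance.
Take Algorithms and Robotics: credit hours 5 + 11 = 16 ≤ 16, interest score 3 + 11 = 14.
No other feasible combination does better.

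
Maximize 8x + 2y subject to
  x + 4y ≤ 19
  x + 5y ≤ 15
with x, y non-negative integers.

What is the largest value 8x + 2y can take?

120

(x,y)=(15,0): 1·15+4·0=15≤19, 1·15+5·0=15≤15, objective 120.
(x,y)=(14,0): 1·14+4·0=14≤19, 1·14+5·0=14≤15, objective 112.
Maximum is 120 at (x,y)=(15,0).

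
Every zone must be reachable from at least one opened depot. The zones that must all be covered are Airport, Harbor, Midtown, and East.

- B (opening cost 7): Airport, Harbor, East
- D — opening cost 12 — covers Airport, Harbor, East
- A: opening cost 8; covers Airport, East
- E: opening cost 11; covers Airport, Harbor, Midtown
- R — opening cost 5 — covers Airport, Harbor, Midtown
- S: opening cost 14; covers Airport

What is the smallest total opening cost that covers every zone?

12

Choose B and R: together they cover Airport, Harbor, Midtown, East — every zone.
Total opening cost: 7 + 5 = 12.
No cover costs less than 12.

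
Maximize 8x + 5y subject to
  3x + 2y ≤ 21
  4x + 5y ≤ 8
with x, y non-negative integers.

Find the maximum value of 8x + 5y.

(x,y)=(2,0) is feasible, giving 16.
(x,y)=(1,0) is feasible, giving 8.
The best lattice point is (2,0), giving 16.

16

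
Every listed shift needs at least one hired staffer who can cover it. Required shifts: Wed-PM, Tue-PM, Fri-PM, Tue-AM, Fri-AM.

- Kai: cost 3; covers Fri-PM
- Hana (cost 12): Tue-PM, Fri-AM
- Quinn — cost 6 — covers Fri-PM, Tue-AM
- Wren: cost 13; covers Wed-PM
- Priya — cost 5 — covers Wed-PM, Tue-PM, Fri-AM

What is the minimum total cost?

11

The greedy cost-per-new-shift heuristic would pick Priya, Kai, and Quinn for 14, but a cheaper cover exists.
Choose Quinn and Priya: together they cover Wed-PM, Tue-PM, Fri-PM, Tue-AM, Fri-AM — every shift.
Total cost: 6 + 5 = 11.
No cover costs less than 11.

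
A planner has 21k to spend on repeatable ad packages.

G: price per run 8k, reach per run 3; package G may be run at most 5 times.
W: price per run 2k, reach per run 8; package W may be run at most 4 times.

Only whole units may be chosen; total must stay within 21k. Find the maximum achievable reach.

35

Take 1×G and 4×W: price 16 ≤ 21, reach 1·3 + 4·8 = 35.
W has the best ratio (8/2) and is taken to its limit of 4; remaining capacity is filled optimally with the others.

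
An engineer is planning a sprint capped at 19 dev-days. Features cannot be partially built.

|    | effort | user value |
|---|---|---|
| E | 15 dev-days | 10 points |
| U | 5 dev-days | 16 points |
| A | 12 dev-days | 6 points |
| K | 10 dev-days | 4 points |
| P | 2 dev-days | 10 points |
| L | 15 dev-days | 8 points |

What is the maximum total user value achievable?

Allowing fractional choices, the relaxed optimum would be about 34.0, but features are indivisible.
U + A + P: effort 5 + 12 + 2 = 19 ≤ 19, user value 16 + 6 + 10 = 32.
U + K + P: effort 5 + 10 + 2 = 17 ≤ 19, user value 16 + 4 + 10 = 30.
Best is U, A, and P with total user value 32.

32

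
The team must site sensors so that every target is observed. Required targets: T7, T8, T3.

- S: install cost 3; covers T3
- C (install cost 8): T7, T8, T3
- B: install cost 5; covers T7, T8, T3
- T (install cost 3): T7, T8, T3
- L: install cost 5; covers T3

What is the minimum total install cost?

3

T alone covers T7, T8, T3 — every target.
Total install cost: 3.
No cover costs less than 3.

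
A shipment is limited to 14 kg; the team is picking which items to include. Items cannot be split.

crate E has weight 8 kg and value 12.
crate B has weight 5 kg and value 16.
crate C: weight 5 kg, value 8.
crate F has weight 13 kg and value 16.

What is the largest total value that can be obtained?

28

Allowing fractional choices, the relaxed optimum would be about 30.0, but items are indivisible.
crate B + crate C: weight 5 + 5 = 10 ≤ 14, value 16 + 8 = 24.
crate E + crate B: weight 8 + 5 = 13 ≤ 14, value 12 + 16 = 28.
Best is crate E and crate B with total value 28.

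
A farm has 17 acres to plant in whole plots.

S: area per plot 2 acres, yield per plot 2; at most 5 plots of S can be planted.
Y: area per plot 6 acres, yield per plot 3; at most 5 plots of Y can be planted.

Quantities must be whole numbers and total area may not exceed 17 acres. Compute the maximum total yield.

This is a bounded integer knapsack.
Take 5×S and 1×Y: area 16 ≤ 17, yield 5·2 + 1·3 = 13.
S has the best ratio (2/2) and is taken to its limit of 5; remaining capacity is filled optimally with the others.

13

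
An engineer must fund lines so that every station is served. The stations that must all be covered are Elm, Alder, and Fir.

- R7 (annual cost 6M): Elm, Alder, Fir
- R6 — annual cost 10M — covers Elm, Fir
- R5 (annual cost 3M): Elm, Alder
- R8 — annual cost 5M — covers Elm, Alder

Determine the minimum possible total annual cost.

R7 alone covers Elm, Alder, Fir — every station.
Total annual cost: 6.

6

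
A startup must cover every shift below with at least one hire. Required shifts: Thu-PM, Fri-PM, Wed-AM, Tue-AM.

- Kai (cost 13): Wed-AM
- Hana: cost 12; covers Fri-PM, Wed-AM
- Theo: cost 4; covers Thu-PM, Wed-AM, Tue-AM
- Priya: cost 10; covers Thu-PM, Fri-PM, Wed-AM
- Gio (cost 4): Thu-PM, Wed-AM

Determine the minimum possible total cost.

14

This is a weighted set-cover instance.
Choose Theo and Priya: together they cover Thu-PM, Fri-PM, Wed-AM, Tue-AM — every shift.
Total cost: 4 + 10 = 14.
No cover costs less than 14.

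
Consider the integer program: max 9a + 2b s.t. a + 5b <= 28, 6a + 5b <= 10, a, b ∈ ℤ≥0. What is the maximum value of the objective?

9

(a,b)=(1,0) is feasible, giving 9.
(a,b)=(0,1) is feasible, giving 2.
(a,b)=(0,0) is feasible, giving 0.
No feasible integer point exceeds 9.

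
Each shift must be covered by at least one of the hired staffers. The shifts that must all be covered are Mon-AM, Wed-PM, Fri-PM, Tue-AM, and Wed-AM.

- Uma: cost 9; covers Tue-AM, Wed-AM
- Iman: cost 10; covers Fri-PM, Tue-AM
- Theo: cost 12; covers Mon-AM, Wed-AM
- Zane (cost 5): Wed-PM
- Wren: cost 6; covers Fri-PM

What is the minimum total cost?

This is a weighted set-cover instance.
The greedy cost-per-new-shift heuristic would pick Uma, Zane, Wren, and Theo for 32, but a cheaper cover exists.
Choose Iman, Theo, and Zane: together they cover Mon-AM, Wed-PM, Fri-PM, Tue-AM, Wed-AM — every shift.
Total cost: 10 + 12 + 5 = 27.
No cover costs less than 27.

27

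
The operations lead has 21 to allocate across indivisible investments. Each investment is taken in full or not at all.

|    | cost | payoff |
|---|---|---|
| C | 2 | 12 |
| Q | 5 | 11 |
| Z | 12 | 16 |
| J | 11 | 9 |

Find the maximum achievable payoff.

This is an integer program with binary decision variables.
Take C, Q, and Z: cost 2 + 5 + 12 = 19 ≤ 21, payoff 12 + 11 + 16 = 39.
No other feasible combination does better.

39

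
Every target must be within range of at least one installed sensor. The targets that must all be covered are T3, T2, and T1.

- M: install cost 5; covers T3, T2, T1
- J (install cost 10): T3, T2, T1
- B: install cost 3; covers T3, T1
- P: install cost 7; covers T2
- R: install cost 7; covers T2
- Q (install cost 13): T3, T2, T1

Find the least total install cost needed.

This is a weighted set-cover instance.
The greedy cost-per-new-target heuristic would pick B and M for 8, but a cheaper cover exists.
M alone covers T3, T2, T1 — every target.
Total install cost: 5.
No cover costs less than 5.

5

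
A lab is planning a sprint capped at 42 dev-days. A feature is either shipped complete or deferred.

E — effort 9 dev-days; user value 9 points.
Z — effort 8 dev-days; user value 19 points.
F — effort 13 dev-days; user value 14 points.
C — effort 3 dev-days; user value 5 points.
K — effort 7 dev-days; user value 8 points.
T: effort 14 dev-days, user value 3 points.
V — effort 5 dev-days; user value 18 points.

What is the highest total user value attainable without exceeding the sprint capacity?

Allowing fractional choices, the relaxed optimum would be about 70.0, but features are indivisible.
E + Z + F + C + V: effort 9 + 8 + 13 + 3 + 5 = 38 ≤ 42, user value 9 + 19 + 14 + 5 + 18 = 65.
E + Z + F + K + V: effort 9 + 8 + 13 + 7 + 5 = 42 ≤ 42, user value 9 + 19 + 14 + 8 + 18 = 68.
Z + F + C + K + V: effort 8 + 13 + 3 + 7 + 5 = 36 ≤ 42, user value 19 + 14 + 5 + 8 + 18 = 64.
Best is E, Z, F, K, and V with total user value 68.

68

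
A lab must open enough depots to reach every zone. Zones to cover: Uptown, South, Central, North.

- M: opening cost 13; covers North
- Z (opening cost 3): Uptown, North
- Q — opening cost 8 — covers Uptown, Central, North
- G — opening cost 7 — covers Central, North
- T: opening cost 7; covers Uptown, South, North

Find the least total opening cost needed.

Choose G and T: together they cover Uptown, South, Central, North — every zone.
Total opening cost: 7 + 7 = 14.

14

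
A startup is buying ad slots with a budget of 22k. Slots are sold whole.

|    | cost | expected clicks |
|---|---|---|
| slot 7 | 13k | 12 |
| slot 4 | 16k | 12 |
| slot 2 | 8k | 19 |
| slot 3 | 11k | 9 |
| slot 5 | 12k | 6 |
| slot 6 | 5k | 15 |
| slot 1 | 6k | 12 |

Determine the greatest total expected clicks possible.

46

This is a 0-1 knapsack instance.
slot 3 + slot 6 + slot 1: cost 11 + 5 + 6 = 22 ≤ 22, expected clicks 9 + 15 + 12 = 36.
slot 2 + slot 6: cost 8 + 5 = 13 ≤ 22, expected clicks 19 + 15 = 34.
slot 2 + slot 6 + slot 1: cost 8 + 5 + 6 = 19 ≤ 22, expected clicks 19 + 15 + 12 = 46.
Best is slot 2, slot 6, and slot 1 with total expected clicks 46.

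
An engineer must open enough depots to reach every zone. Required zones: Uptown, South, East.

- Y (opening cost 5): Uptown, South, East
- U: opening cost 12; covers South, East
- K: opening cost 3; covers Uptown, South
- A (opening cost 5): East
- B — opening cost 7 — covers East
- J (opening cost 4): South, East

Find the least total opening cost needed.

The greedy cost-per-new-zone heuristic would pick K and J for 7, but a cheaper cover exists.
Y alone covers Uptown, South, East — every zone.
Total opening cost: 5.
No cover costs less than 5.

5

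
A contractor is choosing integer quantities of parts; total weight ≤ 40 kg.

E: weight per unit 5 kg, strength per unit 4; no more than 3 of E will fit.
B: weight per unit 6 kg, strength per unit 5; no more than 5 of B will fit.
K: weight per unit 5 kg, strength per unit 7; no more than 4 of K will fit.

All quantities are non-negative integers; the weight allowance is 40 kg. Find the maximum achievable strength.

Take 3×B and 4×K: weight 38 ≤ 40, strength 3·5 + 4·7 = 43.
K has the best ratio (7/5) and is taken to its limit of 4; remaining capacity is filled optimally with the others.

43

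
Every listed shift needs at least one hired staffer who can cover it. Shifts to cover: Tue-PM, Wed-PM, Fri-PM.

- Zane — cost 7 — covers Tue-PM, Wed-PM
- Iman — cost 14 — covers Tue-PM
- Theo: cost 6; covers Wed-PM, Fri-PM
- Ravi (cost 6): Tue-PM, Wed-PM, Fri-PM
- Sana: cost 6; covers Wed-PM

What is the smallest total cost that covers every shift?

Ravi alone covers Tue-PM, Wed-PM, Fri-PM — every shift.
Total cost: 6.
No cover costs less than 6.

6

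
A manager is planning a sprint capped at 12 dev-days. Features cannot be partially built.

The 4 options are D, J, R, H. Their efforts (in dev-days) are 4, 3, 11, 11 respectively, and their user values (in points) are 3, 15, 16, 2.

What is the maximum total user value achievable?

D + J: effort 4 + 3 = 7 ≤ 12, user value 3 + 15 = 18.
R: effort 11 ≤ 12, user value 16.
J: effort 3 ≤ 12, user value 15.
Best is D and J with total user value 18.

18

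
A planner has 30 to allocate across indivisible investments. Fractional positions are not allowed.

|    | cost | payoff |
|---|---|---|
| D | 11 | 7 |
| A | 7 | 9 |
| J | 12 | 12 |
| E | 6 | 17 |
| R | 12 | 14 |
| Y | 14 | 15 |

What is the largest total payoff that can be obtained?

Allowing fractional choices, the relaxed optimum would be about 45.4, but investments are indivisible.
A + E + R: cost 7 + 6 + 12 = 25 ≤ 30, payoff 9 + 17 + 14 = 40.
J + E + R: cost 12 + 6 + 12 = 30 ≤ 30, payoff 12 + 17 + 14 = 43.
A + E + Y: cost 7 + 6 + 14 = 27 ≤ 30, payoff 9 + 17 + 15 = 41.
Best is J, E, and R with total payoff 43.

43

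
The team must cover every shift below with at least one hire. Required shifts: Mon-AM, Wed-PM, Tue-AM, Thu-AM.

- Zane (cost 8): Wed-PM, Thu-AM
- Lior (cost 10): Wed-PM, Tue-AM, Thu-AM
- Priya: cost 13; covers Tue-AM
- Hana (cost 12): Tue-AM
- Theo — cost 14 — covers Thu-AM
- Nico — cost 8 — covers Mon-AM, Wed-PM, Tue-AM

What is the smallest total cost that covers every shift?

Choose Zane and Nico: together they cover Mon-AM, Wed-PM, Tue-AM, Thu-AM — every shift.
Total cost: 8 + 8 = 16.

16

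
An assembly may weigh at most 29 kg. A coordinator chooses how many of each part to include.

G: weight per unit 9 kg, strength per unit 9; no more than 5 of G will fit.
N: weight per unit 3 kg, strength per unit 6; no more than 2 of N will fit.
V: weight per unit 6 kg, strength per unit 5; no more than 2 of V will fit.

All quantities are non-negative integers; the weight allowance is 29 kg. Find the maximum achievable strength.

N has the best ratio (6/3); taking only N gives at most 2×6 = 12 (stopped by the supply cap of 2).
Mixing does better — 1×G, 2×N, and 2×V: weight 27 ≤ 29, strength 1·9 + 2·6 + 2·5 = 31.

31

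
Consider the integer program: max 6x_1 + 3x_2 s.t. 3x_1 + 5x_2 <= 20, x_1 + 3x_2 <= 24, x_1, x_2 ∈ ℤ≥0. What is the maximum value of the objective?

(x_1,x_2)=(6,0) is feasible, giving 36.
(x_1,x_2)=(5,1) is feasible, giving 33.
No feasible integer point exceeds 36.

36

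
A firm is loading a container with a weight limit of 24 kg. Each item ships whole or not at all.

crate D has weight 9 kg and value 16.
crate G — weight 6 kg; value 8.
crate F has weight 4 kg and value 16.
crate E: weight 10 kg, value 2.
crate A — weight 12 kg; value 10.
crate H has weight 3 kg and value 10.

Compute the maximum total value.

50

This is an integer program with binary decision variables.
crate D + crate F + crate H: weight 9 + 4 + 3 = 16 ≤ 24, value 16 + 16 + 10 = 42.
crate D + crate G + crate F + crate H: weight 9 + 6 + 4 + 3 = 22 ≤ 24, value 16 + 8 + 16 + 10 = 50.
Best is crate D, crate G, crate F, and crate H with total value 50.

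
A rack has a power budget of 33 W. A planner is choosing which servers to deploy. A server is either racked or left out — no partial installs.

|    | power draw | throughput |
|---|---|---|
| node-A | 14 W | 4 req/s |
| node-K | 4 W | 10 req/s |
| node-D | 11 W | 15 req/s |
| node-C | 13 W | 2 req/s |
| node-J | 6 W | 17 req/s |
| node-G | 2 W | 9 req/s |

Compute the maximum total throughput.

node-K + node-D + node-J + node-G: power draw 4 + 11 + 6 + 2 = 23 ≤ 33, throughput 10 + 15 + 17 + 9 = 51.
node-A + node-D + node-J + node-G: power draw 14 + 11 + 6 + 2 = 33 ≤ 33, throughput 4 + 15 + 17 + 9 = 45.
node-D + node-C + node-J + node-G: power draw 11 + 13 + 6 + 2 = 32 ≤ 33, throughput 15 + 2 + 17 + 9 = 43.
Best is node-K, node-D, node-J, and node-G with total throughput 51.

51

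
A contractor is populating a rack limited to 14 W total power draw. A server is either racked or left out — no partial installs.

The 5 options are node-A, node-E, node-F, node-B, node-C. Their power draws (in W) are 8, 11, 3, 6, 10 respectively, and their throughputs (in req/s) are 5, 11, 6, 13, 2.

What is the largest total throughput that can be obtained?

Allowing fractional choices, the relaxed optimum would be about 24.0, but servers are indivisible.
node-F + node-B: power draw 3 + 6 = 9 ≤ 14, throughput 6 + 13 = 19.
node-E + node-F: power draw 11 + 3 = 14 ≤ 14, throughput 11 + 6 = 17.
node-A + node-B: power draw 8 + 6 = 14 ≤ 14, throughput 5 + 13 = 18.
Best is node-F and node-B with total throughput 19.

19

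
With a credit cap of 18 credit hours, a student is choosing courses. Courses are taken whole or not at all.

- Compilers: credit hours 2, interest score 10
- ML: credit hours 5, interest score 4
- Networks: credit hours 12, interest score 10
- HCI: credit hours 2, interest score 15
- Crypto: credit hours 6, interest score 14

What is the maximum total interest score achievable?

43

Take Compilers, ML, HCI, and Crypto: credit hours 2 + 5 + 2 + 6 = 15 ≤ 18, interest score 10 + 4 + 15 + 14 = 43.
No other feasible combination does better.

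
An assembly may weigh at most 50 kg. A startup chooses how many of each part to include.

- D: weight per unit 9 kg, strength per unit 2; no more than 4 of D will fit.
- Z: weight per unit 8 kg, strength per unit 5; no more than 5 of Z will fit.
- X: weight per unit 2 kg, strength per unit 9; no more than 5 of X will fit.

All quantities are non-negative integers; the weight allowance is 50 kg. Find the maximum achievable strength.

X has the best ratio (9/2); taking only X gives at most 5×9 = 45 (stopped by the supply cap of 5).
Mixing does better — 5×Z and 5×X: weight 50 ≤ 50, strength 5·5 + 5·9 = 70.

70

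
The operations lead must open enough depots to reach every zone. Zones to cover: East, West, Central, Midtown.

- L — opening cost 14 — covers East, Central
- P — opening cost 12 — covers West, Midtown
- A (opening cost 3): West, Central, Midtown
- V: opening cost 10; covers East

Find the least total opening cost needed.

13

Choose A and V: together they cover East, West, Central, Midtown — every zone.
Total opening cost: 3 + 10 = 13.
No cover costs less than 13.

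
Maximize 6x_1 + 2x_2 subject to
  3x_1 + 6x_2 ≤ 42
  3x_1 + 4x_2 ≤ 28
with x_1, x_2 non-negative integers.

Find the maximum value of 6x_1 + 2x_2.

54

Relaxing integrality, the LP optimum is 56.00 at (x_1,x_2) = (9.33, 0), which is not an integer point.
(x_1,x_2)=(9,0): 3·9+6·0=27≤42, 3·9+4·0=27≤28, objective 54.
(x_1,x_2)=(8,1): 3·8+6·1=30≤42, 3·8+4·1=28≤28, objective 50.
(x_1,x_2)=(8,0): 3·8+6·0=24≤42, 3·8+4·0=24≤28, objective 48.
The best lattice point is (9,0), giving 54.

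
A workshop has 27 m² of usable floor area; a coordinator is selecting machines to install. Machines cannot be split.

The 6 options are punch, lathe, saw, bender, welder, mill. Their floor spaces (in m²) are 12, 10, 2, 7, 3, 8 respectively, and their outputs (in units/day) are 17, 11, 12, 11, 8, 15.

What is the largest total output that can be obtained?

Allowing fractional choices, the relaxed optimum would be about 55.9, but machines are indivisible.
lathe + saw + bender + mill: floor space 10 + 2 + 7 + 8 = 27 ≤ 27, output 11 + 12 + 11 + 15 = 49.
punch + saw + welder + mill: floor space 12 + 2 + 3 + 8 = 25 ≤ 27, output 17 + 12 + 8 + 15 = 52.
Best is punch, saw, welder, and mill with total output 52.

52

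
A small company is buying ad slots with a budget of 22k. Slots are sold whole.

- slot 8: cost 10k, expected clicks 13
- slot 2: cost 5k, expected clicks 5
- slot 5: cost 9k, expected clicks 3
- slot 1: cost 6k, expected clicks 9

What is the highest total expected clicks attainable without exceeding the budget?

27

Take slot 8, slot 2, and slot 1: cost 10 + 5 + 6 = 21 ≤ 22, expected clicks 13 + 5 + 9 = 27.
No other feasible combination does better.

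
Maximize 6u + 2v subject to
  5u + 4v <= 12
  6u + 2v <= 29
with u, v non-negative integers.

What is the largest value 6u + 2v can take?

12

(u,v)=(2,0): 5·2+4·0=10≤12, 6·2+2·0=12≤29, objective 12.
(u,v)=(1,1): 5·1+4·1=9≤12, 6·1+2·1=8≤29, objective 8.
(u,v)=(1,0): 5·1+4·0=5≤12, 6·1+2·0=6≤29, objective 6.
The best lattice point is (2,0), giving 12.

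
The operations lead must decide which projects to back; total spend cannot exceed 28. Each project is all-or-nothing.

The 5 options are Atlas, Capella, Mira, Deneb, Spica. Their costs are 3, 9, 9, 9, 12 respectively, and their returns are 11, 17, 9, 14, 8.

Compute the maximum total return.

Capella + Mira + Deneb: cost 9 + 9 + 9 = 27 ≤ 28, return 17 + 9 + 14 = 40.
Atlas + Capella + Deneb: cost 3 + 9 + 9 = 21 ≤ 28, return 11 + 17 + 14 = 42.
Atlas + Capella + Mira: cost 3 + 9 + 9 = 21 ≤ 28, return 11 + 17 + 9 = 37.
Best is Atlas, Capella, and Deneb with total return 42.

42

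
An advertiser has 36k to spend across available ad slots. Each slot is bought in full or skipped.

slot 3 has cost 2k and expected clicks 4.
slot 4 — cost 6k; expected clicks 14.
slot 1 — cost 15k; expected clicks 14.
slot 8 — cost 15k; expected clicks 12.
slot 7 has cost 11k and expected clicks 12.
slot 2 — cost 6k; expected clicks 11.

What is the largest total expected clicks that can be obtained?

44

This is an integer program with binary decision variables.
Take slot 3, slot 4, slot 1, and slot 7: cost 2 + 6 + 15 + 11 = 34 ≤ 36, expected clicks 4 + 14 + 14 + 12 = 44.
No other feasible combination does better.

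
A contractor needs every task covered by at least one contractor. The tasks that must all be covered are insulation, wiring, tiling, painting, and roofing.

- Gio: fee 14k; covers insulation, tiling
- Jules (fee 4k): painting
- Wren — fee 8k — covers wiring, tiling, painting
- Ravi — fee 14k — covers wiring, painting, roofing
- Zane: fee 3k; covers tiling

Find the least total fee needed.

28

The greedy cost-per-new-task heuristic would pick Wren, Gio, and Ravi for 36, but a cheaper cover exists.
Choose Gio and Ravi: together they cover insulation, wiring, tiling, painting, roofing — every task.
Total fee: 14 + 14 = 28.
No cover costs less than 28.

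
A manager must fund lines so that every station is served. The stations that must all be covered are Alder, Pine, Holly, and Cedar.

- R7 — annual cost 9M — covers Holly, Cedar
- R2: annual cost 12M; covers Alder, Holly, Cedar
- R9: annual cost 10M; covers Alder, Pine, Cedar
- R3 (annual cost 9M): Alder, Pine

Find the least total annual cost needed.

Choose R7 and R3: together they cover Alder, Pine, Holly, Cedar — every station.
Total annual cost: 9 + 9 = 18.

18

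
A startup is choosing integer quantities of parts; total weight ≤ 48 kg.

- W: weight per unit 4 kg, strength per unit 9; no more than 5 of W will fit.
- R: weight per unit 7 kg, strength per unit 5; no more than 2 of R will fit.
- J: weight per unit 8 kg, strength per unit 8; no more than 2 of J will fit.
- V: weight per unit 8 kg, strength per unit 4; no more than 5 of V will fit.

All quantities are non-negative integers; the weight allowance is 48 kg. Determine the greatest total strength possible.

5×W, 1×R, and 2×J: weight 43 ≤ 48, strength 5·9 + 1·5 + 2·8 = 66.
5×W, 2×J, and 1×V: weight 44 ≤ 48, strength 5·9 + 2·8 + 1·4 = 65.
Best is 66.

66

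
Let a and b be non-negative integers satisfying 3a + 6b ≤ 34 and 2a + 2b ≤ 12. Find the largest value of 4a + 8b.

44

The continuous relaxation peaks at (0, 5.67) with value 45.33; rounding to a feasible lattice point costs some objective.
(a,b)=(1,5): 3·1+6·5=33≤34, 2·1+2·5=12≤12, objective 44.
(a,b)=(2,4): 3·2+6·4=30≤34, 2·2+2·4=12≤12, objective 40.
(a,b)=(0,5): 3·0+6·5=30≤34, 2·0+2·5=10≤12, objective 40.
Maximum is 44 at (a,b)=(1,5).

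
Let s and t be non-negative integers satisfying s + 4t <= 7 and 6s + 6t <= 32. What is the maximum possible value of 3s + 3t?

15

The continuous relaxation peaks at (5.33, 0) with value 16.00; rounding to a feasible lattice point costs some objective.
(s,t)=(5,0): 1·5+4·0=5≤7, 6·5+6·0=30≤32, objective 15.
(s,t)=(4,0): 1·4+4·0=4≤7, 6·4+6·0=24≤32, objective 12.
Maximum is 15 at (s,t)=(5,0).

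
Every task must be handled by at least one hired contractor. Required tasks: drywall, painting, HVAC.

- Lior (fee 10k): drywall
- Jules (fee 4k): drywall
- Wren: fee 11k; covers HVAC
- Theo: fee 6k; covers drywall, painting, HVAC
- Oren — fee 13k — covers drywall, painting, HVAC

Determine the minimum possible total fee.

Theo alone covers drywall, painting, HVAC — every task.
Total fee: 6.

6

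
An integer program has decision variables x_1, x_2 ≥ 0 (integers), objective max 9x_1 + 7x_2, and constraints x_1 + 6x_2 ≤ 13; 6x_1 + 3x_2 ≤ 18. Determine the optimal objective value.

27

Relaxing integrality, the LP optimum is 31.55 at (x_1,x_2) = (2.09, 1.82), which is not an integer point.
(x_1,x_2)=(3,0): 1·3+6·0=3≤13, 6·3+3·0=18≤18, objective 27.
(x_1,x_2)=(2,1): 1·2+6·1=8≤13, 6·2+3·1=15≤18, objective 25.
The best lattice point is (3,0), giving 27.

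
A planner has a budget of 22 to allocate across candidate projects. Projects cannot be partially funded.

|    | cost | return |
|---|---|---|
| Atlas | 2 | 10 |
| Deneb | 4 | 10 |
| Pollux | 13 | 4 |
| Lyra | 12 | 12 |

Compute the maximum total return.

This is an integer program with binary decision variables.
Allowing fractional choices, the relaxed optimum would be about 33.2, but projects are indivisible.
Atlas + Deneb + Lyra: cost 2 + 4 + 12 = 18 ≤ 22, return 10 + 10 + 12 = 32.
Atlas + Lyra: cost 2 + 12 = 14 ≤ 22, return 10 + 12 = 22.
Atlas + Deneb + Pollux: cost 2 + 4 + 13 = 19 ≤ 22, return 10 + 10 + 4 = 24.
Best is Atlas, Deneb, and Lyra with total return 32.

32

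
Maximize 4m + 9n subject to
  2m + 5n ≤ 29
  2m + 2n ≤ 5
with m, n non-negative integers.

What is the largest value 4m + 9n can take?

(m,n)=(0,2) is feasible, giving 18.
(m,n)=(1,1) is feasible, giving 13.
(m,n)=(0,1) is feasible, giving 9.
Maximum is 18 at (m,n)=(0,2).

18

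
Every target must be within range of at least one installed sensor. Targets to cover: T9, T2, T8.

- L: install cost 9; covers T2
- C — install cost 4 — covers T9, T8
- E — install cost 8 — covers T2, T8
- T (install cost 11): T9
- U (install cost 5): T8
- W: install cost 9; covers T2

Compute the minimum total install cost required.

This is an integer covering problem.
Choose C and E: together they cover T9, T2, T8 — every target.
Total install cost: 4 + 8 = 12.
No cover costs less than 12.

12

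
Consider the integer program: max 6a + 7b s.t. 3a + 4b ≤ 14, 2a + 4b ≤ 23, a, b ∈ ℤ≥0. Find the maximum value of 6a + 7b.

(a,b)=(2,2) is feasible, giving 26.
(a,b)=(3,1) is feasible, giving 25.
(a,b)=(4,0) is feasible, giving 24.
(a,b)=(1,2) is feasible, giving 20.
Maximum is 26 at (a,b)=(2,2).

26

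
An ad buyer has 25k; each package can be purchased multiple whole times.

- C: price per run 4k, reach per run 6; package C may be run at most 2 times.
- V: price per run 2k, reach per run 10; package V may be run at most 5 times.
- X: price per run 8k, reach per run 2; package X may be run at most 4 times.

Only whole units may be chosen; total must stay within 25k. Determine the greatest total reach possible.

62

2×C and 5×V: price 18 ≤ 25, reach 2·6 + 5·10 = 62.
1×C, 5×V, and 1×X: price 22 ≤ 25, reach 1·6 + 5·10 + 1·2 = 58.
Best is 62.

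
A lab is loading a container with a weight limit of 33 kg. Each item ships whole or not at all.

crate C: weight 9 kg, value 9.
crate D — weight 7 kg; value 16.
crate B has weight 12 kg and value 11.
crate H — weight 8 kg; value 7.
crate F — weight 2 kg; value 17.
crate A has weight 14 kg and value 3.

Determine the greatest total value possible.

Allowing fractional choices, the relaxed optimum would be about 55.6, but items are indivisible.
crate D + crate B + crate H + crate F: weight 7 + 12 + 8 + 2 = 29 ≤ 33, value 16 + 11 + 7 + 17 = 51.
crate C + crate D + crate B + crate F: weight 9 + 7 + 12 + 2 = 30 ≤ 33, value 9 + 16 + 11 + 17 = 53.
Best is crate C, crate D, crate B, and crate F with total value 53.

53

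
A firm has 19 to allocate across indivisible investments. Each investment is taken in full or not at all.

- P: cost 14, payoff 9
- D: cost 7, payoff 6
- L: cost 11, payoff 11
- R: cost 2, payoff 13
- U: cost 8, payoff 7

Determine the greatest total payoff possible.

26

Take D, R, and U: cost 7 + 2 + 8 = 17 ≤ 19, payoff 6 + 13 + 7 = 26.
No other feasible combination does better.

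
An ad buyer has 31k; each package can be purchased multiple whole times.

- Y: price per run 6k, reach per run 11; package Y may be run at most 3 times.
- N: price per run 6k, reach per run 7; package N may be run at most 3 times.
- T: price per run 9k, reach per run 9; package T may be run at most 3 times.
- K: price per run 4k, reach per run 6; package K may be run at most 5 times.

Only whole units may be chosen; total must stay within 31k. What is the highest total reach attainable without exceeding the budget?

51

Y has the best ratio (11/6); taking only Y gives at most 3×11 = 33 (stopped by the supply cap of 3).
Mixing does better — 3×Y and 3×K: price 30 ≤ 31, reach 3·11 + 3·6 = 51.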